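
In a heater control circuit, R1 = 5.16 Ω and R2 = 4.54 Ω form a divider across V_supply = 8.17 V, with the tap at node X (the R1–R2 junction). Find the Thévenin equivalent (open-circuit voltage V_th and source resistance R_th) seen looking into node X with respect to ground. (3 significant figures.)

V_th ≈ 3.82 V, R_th ≈ 2.42 Ω

Open-circuit (no load on X): V_th = V_supply · R2/(R1 + R2) = 8.17 × 4.54/(5.160 + 4.54) = 3.824 V.
With V_supply suppressed (replaced by a short), R_th = R1 ‖ R2 = (5.160 × 4.54)/(5.160 + 4.54) = 2.415 Ω.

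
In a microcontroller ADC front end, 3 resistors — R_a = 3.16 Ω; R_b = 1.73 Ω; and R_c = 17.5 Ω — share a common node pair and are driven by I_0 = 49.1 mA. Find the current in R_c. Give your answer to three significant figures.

ΣG = 1/3.16 + 1/1.73 + 1/17.5 = 0.9516.
R_c takes the fraction G_k/ΣG = 0.05714/0.9516 = 0.06005, so I = 49.1 × 0.06005 = 2.948 mA.

I ≈ 2.95 mA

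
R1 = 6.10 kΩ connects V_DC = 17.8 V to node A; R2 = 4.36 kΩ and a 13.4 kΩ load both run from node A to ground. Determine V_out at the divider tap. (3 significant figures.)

The load sits in parallel with R2, giving an effective lower resistance R2' = R2·R_L/(R2+R_L) = 3.290 kΩ.
Voltage divider with the loaded lower leg: V_out = 17.8 × 3.290/(6.10 + 3.290) = 17.8 × 0.3503 = 6.236 V.
(Unloaded it would be 7.42 V; the load pulls it down.)

V_out ≈ 6.24 V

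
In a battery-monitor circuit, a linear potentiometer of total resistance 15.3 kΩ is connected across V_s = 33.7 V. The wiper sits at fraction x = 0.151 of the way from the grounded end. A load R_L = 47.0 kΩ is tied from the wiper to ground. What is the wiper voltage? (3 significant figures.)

Split the track: R_lower = x·R_p = 2.310 kΩ, R_upper = (1−x)·R_p = 12.99 kΩ.
R_L loads the lower segment: effective lower R = 2.202 kΩ.
V_out = 33.7 × 2.202/(12.99 + 2.202) = 4.885 V.

V_out ≈ 4.88 V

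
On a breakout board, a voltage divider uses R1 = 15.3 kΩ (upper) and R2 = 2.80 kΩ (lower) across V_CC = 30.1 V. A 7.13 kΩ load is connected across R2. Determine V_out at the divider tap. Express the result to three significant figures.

V_out ≈ 3.50 V

R2 ‖ R_L = (2.80 × 7.13)/(2.80 + 7.13) = 2.010 kΩ.
Voltage divider with the loaded lower leg: V_out = 30.1 × 2.010/(15.3 + 2.010) = 30.1 × 0.1161 = 3.496 V.
(Unloaded it would be 4.66 V; the load pulls it down.)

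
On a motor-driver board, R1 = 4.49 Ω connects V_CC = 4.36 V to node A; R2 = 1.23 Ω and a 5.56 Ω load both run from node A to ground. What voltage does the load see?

First combine the lower leg with the load: R2 ‖ R_L = 1.007 Ω.
Then V_out = V_CC · R2'/(R1 + R2') = 4.36 × 1.007/5.497 = 0.7988 V.

V_out ≈ 0.799 V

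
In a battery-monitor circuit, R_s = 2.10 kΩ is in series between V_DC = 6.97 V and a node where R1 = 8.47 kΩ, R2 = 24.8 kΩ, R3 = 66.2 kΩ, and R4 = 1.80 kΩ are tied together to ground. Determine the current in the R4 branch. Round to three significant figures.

Parallel bank: R_p = 1/(1/8.47 + 1/24.8 + 1/66.2 + 1/1.80) = 1.372 kΩ.
Node voltage V_A = V_DC · R_p/(R_s + R_p) = 6.97 × 0.3951 = 2.754 V.
I(R4) = V_A / R4 = 2.754/1.80 = 1.530 mA.
(Equivalently: I_total = 2.008 mA, then current-divider fraction G_k/ΣG = 0.7620.)

I ≈ 1.53 mA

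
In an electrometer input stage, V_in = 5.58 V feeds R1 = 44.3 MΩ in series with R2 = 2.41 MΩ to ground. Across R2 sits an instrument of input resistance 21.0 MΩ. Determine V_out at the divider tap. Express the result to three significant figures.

The load sits in parallel with R2, giving an effective lower resistance R2' = R2·R_L/(R2+R_L) = 2.162 MΩ.
Now apply the divider: V_out = 5.58 × 0.04653 = 0.2596 V.

V_out ≈ 0.260 V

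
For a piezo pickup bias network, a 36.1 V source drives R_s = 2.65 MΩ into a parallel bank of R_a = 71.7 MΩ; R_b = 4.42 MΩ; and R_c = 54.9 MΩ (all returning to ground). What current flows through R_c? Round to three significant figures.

I ≈ 0.390 µA

Combine the parallel branches: R_p = (1/71.7 + 1/4.42 + 1/54.9)⁻¹ = 3.870 MΩ.
Node voltage V_A = V_in · R_p/(R_s + R_p) = 36.1 × 0.5936 = 21.43 V.
Branch current I = V_A/R_c = 21.43/54.9 = 0.3903 µA.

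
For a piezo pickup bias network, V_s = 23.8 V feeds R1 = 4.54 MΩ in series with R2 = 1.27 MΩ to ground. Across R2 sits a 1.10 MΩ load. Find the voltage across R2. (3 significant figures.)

V_out ≈ 2.73 V

R2 ‖ R_L = (1.27 × 1.10)/(1.27 + 1.10) = 0.5895 MΩ.
Now apply the divider: V_out = 23.8 × 0.1149 = 2.735 V.
(Unloaded it would be 5.20 V; the load pulls it down.)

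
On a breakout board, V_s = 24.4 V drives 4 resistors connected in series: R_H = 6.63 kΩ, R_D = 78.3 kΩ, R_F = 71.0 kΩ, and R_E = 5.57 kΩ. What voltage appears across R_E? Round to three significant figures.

V ≈ 0.842 V

Total series resistance ΣR = 6.63 + 78.3 + 71.0 + 5.57 = 161.5 kΩ.
By the voltage-divider rule, V = 24.4 × 5.570/161.5 = 0.8415 V.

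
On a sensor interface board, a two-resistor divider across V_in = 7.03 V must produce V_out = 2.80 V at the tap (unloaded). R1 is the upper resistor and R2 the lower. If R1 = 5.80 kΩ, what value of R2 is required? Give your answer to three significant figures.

V_out/V_in = R2/(R1+R2) = 0.3983.
R2 = R1 · 0.3983/(1 − 0.3983) = 3.839 kΩ.

R2 ≈ 3.84 kΩ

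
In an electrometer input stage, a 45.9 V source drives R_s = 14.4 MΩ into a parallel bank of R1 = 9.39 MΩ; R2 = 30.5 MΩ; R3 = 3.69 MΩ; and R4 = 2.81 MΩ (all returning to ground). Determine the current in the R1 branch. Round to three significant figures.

Parallel bank: R_p = 1/(1/9.39 + 1/30.5 + 1/3.69 + 1/2.81) = 1.305 MΩ.
V_A = 45.9 × 1.305/15.71 = 3.815 V.
I(R1) = V_A / R1 = 3.815/9.39 = 0.4062 µA.

I ≈ 0.406 µA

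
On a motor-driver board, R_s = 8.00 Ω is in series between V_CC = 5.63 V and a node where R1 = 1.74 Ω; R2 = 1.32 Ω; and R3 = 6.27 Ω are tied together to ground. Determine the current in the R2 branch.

I ≈ 0.330 A

Combine the parallel branches: R_p = (1/1.74 + 1/1.32 + 1/6.27)⁻¹ = 0.6703 Ω.
V_A by voltage divider: V_A = 5.63 × 0.6703/(8.00 + 0.6703) = 0.4353 V.
I(R2) = V_A / R2 = 0.4353/1.32 = 0.3298 A.
(Check via current divider: I_total = 0.6493 A; share G_k/ΣG = 0.5078 → same result.)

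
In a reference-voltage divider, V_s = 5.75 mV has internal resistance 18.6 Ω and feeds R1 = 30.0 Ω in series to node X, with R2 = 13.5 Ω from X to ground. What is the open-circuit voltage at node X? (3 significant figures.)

R1' = 18.6 + 30.0 = 48.60 Ω (source resistance + R1).
With X open, the divider is unloaded: V_th = 5.75 × 13.5/62.10 = 1.250 mV.

V_th ≈ 1.25 mV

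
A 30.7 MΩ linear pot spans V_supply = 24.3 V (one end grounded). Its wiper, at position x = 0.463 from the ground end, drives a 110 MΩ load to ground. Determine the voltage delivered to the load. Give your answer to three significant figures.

V_out ≈ 10.5 V

Lower segment x·R_p = 14.21 MΩ; upper segment (1−x)·R_p = 16.49 MΩ.
R_L loads the lower segment: effective lower R = 12.59 MΩ.
V_out = 24.3 × 12.59/(16.49 + 12.59) = 10.52 V.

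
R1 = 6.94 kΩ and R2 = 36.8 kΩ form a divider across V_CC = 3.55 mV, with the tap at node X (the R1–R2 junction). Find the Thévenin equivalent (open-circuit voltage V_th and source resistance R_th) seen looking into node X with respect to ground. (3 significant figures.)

V_th ≈ 2.99 mV, R_th ≈ 5.84 kΩ

With X open, the divider is unloaded: V_th = 3.55 × 36.8/43.74 = 2.987 mV.
With V_CC suppressed (replaced by a short), R_th = R1 ‖ R2 = (6.940 × 36.8)/(6.940 + 36.8) = 5.839 kΩ.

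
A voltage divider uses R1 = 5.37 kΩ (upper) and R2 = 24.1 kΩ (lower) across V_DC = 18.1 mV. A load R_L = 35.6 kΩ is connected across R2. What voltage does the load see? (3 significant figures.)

V_out ≈ 13.2 mV

R2 ‖ R_L = (24.1 × 35.6)/(24.1 + 35.6) = 14.37 kΩ.
Now apply the divider: V_out = 18.1 × 0.7280 = 13.18 mV.
(Unloaded it would be 14.8 mV; the load pulls it down.)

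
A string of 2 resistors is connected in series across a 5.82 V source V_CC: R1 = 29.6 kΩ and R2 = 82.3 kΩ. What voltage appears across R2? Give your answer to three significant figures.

Total series resistance ΣR = 29.6 + 82.3 = 111.9 kΩ.
V = V_CC · R/ΣR = 5.82 × 0.7355 = 4.280 V.

V ≈ 4.28 V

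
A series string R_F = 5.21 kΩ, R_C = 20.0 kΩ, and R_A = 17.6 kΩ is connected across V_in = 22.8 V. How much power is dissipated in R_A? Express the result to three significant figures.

P ≈ 4.99 mW

The common current is I = 22.8/42.81 = 0.5326 mA.
P(R_A) = I²·R_A = (0.5326)² × 17.6 = 4.992 mW.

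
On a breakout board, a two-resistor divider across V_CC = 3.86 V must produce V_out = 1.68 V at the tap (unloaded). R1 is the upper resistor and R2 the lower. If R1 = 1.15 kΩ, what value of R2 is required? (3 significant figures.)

R2 ≈ 0.886 kΩ

Required fraction k = V_out/V_CC = 0.4352.
R2 = R1 · 0.4352/(1 − 0.4352) = 0.8862 kΩ.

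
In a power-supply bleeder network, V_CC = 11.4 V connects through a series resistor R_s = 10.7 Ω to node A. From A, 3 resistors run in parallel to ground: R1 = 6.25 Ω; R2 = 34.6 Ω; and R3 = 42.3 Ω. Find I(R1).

Parallel bank: R_p = 1/(1/6.25 + 1/34.6 + 1/42.3) = 4.705 Ω.
V_A = 11.4 × 4.705/15.40 = 3.482 V.
I(R1) = V_A / R1 = 3.482/6.25 = 0.5571 A.
(Equivalently: I_total = 0.7400 A, then current-divider fraction G_k/ΣG = 0.7528.)

I ≈ 0.557 A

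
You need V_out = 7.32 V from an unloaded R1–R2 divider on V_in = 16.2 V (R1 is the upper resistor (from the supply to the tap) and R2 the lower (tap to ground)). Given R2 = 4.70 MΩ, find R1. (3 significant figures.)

R1 ≈ 5.70 MΩ

The divider ratio is R2/(R1+R2) = 7.32/16.2 = 0.4519.
So R1 = R2 · (V_in/V_out − 1) = 4.70 × (16.2/7.32 − 1) = 4.70 × 1.213 = 5.702 MΩ.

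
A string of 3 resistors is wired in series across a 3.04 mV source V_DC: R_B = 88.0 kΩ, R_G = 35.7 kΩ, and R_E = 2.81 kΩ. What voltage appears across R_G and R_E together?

V ≈ 0.925 mV

Total series resistance ΣR = 88.0 + 35.7 + 2.81 = 126.5 kΩ.
R_{R_G..R_E} = 35.7 + 2.81 = 38.51 kΩ.
Voltage divider: V = V_DC · (38.51 / 126.5) = 3.04 × 0.3044 = 0.9254 mV.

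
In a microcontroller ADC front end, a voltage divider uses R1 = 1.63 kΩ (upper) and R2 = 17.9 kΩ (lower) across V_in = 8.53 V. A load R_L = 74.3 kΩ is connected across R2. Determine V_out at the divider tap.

R2 ‖ R_L = (17.9 × 74.3)/(17.9 + 74.3) = 14.42 kΩ.
Now apply the divider: V_out = 8.53 × 0.8985 = 7.664 V.

V_out ≈ 7.66 V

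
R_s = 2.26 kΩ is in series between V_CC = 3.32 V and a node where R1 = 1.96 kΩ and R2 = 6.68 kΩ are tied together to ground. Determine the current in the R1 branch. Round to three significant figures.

Combine the parallel branches: R_p = (1/1.96 + 1/6.68)⁻¹ = 1.515 kΩ.
Node voltage V_A = V_CC · R_p/(R_s + R_p) = 3.32 × 0.4014 = 1.333 V.
I(R1) = V_A / R1 = 1.333/1.96 = 0.6799 mA.

I ≈ 0.680 mA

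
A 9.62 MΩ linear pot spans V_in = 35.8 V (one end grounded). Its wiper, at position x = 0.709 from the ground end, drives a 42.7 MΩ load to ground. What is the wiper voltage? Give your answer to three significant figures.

The pot divides into 2.799 MΩ above the wiper and 6.821 MΩ below.
R_L loads the lower segment: effective lower R = 5.881 MΩ.
V_out = 35.8 × 5.881/(2.799 + 5.881) = 24.25 V.

V_out ≈ 24.3 V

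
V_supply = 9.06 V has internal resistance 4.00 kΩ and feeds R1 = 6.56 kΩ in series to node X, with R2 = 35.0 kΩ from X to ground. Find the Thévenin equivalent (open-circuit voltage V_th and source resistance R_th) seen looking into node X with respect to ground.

R1' = 4.00 + 6.56 = 10.56 kΩ (source resistance + R1).
V_th is the unloaded tap voltage: V_supply · R2/(R1'+R2) = 9.06 × 0.7682 = 6.960 V.
Zeroing V_supply shorts the top of R1' to ground, so R_th = R1' ‖ R2 = 8.112 kΩ.

V_th ≈ 6.96 V, R_th ≈ 8.11 kΩ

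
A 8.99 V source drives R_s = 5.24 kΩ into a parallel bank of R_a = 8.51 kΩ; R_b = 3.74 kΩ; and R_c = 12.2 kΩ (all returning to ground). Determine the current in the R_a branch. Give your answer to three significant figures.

Combine the parallel branches: R_p = (1/8.51 + 1/3.74 + 1/12.2)⁻¹ = 2.142 kΩ.
V_A by voltage divider: V_A = 8.99 × 2.142/(5.24 + 2.142) = 2.609 V.
I(R_a) = V_A / R_a = 2.609/8.51 = 0.3065 mA.

I ≈ 0.307 mA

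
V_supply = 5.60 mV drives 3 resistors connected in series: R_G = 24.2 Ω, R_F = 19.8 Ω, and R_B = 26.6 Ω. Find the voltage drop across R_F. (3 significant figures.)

V ≈ 1.57 mV

ΣR = 24.2 + 19.8 + 26.6 = 70.60 Ω.
By the voltage-divider rule, V = 5.60 × 19.80/70.60 = 1.571 mV.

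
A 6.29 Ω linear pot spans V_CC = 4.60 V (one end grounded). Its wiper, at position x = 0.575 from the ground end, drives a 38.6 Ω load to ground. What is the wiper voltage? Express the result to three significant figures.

V_out ≈ 2.54 V

Split the track: R_lower = x·R_p = 3.617 Ω, R_upper = (1−x)·R_p = 2.673 Ω.
Lower segment in parallel with the load: 3.617 ‖ 38.6 = 3.307 Ω.
Then V_out = V_CC · 3.307/(2.673 + 3.307) = 2.544 V.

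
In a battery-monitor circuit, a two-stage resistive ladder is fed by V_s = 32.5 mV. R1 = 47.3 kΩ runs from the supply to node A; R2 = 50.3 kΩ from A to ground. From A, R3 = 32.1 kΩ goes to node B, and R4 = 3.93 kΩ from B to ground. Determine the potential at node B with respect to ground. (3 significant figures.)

The second stage (R3 + R4 = 36.03 kΩ) loads node A in parallel with R2.
Effective lower resistance at A: R2 ‖ 36.03 = 20.99 kΩ.
V_A = 32.5 × 20.99/(47.3 + 20.99) = 9.990 mV.
V_B = V_A × 0.1091 = 1.090 mV.

V_B ≈ 1.09 mV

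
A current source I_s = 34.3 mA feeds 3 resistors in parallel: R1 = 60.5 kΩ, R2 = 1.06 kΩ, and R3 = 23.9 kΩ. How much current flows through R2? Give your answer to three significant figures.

I ≈ 32.3 mA

Total conductance ΣG = 1/60.5 + 1/1.06 + 1/23.9 = 1.002 (units of 1/kΩ).
By the current-divider rule, I = I_s · G_k/ΣG = 34.3 × 0.9417 = 32.30 mA.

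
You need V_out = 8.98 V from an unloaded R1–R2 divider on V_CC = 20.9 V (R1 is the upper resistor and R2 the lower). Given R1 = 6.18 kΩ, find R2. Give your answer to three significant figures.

The divider ratio is R2/(R1+R2) = 8.98/20.9 = 0.4297.
So R2 = R1 · V_out/(V_CC − V_out) = 6.18 × 8.98/(20.9 − 8.98) = 6.18 × 0.7534 = 4.656 kΩ.

R2 ≈ 4.66 kΩ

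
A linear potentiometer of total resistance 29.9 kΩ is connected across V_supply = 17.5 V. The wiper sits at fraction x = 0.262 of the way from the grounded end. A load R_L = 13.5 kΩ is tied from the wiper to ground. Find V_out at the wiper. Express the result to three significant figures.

Lower segment x·R_p = 7.834 kΩ; upper segment (1−x)·R_p = 22.07 kΩ.
(x·R_p) ‖ R_L = 4.957 kΩ.
Then V_out = V_supply · 4.957/(22.07 + 4.957) = 3.210 V.

V_out ≈ 3.21 V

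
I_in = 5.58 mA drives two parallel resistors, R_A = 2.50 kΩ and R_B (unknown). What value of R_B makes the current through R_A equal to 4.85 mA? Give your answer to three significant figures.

R_B ≈ 16.6 kΩ

Two-branch current divider: I_A = I_in · R_B/(R_A + R_B).
4.85/5.58 = R_B/(R_A + R_B) → R_B = R_A · (0.8692)/(1 − 0.8692) = 2.50 × 6.644 = 16.61 kΩ.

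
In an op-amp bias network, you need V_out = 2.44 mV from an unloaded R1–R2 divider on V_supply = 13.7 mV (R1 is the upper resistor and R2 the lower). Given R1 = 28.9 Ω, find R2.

R2 ≈ 6.26 Ω

The divider ratio is R2/(R1+R2) = 2.44/13.7 = 0.1781.
Rearranging, R2 = R1·k/(1−k) = 28.9 × 0.2167 = 6.263 Ω.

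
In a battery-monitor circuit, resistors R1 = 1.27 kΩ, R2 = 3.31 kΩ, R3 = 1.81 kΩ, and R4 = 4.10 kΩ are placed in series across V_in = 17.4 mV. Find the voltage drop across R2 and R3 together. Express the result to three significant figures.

Total series resistance ΣR = 1.27 + 3.31 + 1.81 + 4.10 = 10.49 kΩ.
R_{R2..R3} = 3.31 + 1.81 = 5.120 kΩ.
By the voltage-divider rule, V = 17.4 × 5.120/10.49 = 8.493 mV.

V ≈ 8.49 mV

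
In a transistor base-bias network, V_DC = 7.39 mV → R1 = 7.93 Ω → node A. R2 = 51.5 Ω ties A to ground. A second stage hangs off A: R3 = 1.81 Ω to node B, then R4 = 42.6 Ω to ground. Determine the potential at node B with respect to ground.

V_B ≈ 5.32 mV

The second stage (R3 + R4 = 44.41 Ω) loads node A in parallel with R2.
Effective lower resistance at A: R2 ‖ 44.41 = 23.85 Ω.
First divider: V_A = V_DC · 23.85/(7.93 + 23.85) = 5.546 mV.
Then the unloaded second divider: V_B = V_A × R4/(R3+R4) = 5.546 × 0.9592 = 5.320 mV.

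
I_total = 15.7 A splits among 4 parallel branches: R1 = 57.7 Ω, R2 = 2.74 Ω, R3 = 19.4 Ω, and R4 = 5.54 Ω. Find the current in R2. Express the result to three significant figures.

ΣG = 1/57.7 + 1/2.74 + 1/19.4 + 1/5.54 = 0.6143.
By the current-divider rule, I = I_total · G_k/ΣG = 15.7 × 0.5941 = 9.327 A.

I ≈ 9.33 A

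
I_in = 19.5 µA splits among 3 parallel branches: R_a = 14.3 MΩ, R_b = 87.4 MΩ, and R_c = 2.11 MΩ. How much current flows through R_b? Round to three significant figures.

Total conductance ΣG = 1/14.3 + 1/87.4 + 1/2.11 = 0.5553 (units of 1/MΩ).
Current divider: I(R_b) = I_in · G_k/ΣG = 19.5 × (0.01144/0.5553) = 19.5 × 0.02060 = 0.4018 µA.

I ≈ 0.402 µA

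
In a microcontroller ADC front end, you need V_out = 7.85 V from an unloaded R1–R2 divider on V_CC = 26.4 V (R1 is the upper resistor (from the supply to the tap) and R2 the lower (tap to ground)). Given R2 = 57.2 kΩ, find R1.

V_out/V_CC = R2/(R1+R2) = 0.2973.
R1 = R2·(1/k − 1) = 57.2 × 2.363 = 135.2 kΩ.

R1 ≈ 135 kΩ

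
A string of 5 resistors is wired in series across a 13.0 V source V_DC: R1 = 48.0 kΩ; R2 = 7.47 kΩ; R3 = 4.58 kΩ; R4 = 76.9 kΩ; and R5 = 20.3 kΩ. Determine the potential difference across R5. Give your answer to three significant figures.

Total series resistance ΣR = 48.0 + 7.47 + 4.58 + 76.9 + 20.3 = 157.2 kΩ.
Voltage divider: V = V_DC · (20.30 / 157.2) = 13.0 × 0.1291 = 1.678 V.

V ≈ 1.68 V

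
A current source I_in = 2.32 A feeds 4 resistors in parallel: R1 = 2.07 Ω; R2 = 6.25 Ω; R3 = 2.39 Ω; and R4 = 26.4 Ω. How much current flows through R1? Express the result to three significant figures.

ΣG = 1/2.07 + 1/6.25 + 1/2.39 + 1/26.4 = 1.099.
By the current-divider rule, I = I_in · G_k/ΣG = 2.32 × 0.4394 = 1.019 A.

I ≈ 1.02 A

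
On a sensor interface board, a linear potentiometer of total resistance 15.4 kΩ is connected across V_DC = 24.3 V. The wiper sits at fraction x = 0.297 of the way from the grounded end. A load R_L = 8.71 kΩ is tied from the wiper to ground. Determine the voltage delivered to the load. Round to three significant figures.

V_out ≈ 5.27 V

Split the track: R_lower = x·R_p = 4.574 kΩ, R_upper = (1−x)·R_p = 10.83 kΩ.
(x·R_p) ‖ R_L = 2.999 kΩ.
V_out = 24.3 × 2.999/(10.83 + 2.999) = 5.271 V.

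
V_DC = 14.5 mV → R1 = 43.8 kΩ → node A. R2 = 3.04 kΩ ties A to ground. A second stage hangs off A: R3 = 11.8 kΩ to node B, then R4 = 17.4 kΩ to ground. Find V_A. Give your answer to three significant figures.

V_A ≈ 0.858 mV

The second stage (R3 + R4 = 29.20 kΩ) loads node A in parallel with R2.
R2 ‖ (R3+R4) = 2.753 kΩ.
First divider: V_A = V_DC · 2.753/(43.8 + 2.753) = 0.8576 mV.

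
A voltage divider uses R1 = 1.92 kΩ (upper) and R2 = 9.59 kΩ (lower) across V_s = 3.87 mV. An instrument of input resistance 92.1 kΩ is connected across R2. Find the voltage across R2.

The load sits in parallel with R2, giving an effective lower resistance R2' = R2·R_L/(R2+R_L) = 8.686 kΩ.
Then V_out = V_s · R2'/(R1 + R2') = 3.87 × 8.686/10.61 = 3.169 mV.
(Unloaded it would be 3.22 mV; the load pulls it down.)

V_out ≈ 3.17 mV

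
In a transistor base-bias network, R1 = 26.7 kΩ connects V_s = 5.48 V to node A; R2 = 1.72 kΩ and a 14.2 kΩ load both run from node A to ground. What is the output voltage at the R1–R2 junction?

V_out ≈ 0.298 V

First combine the lower leg with the load: R2 ‖ R_L = 1.534 kΩ.
Voltage divider with the loaded lower leg: V_out = 5.48 × 1.534/(26.7 + 1.534) = 5.48 × 0.05434 = 0.2978 V.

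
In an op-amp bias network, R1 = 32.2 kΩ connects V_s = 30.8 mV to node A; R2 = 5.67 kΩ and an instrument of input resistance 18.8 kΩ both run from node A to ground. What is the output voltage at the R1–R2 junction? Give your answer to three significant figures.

First combine the lower leg with the load: R2 ‖ R_L = 4.356 kΩ.
Then V_out = V_s · R2'/(R1 + R2') = 30.8 × 4.356/36.56 = 3.670 mV.
(Unloaded it would be 4.61 mV; the load pulls it down.)

V_out ≈ 3.67 mV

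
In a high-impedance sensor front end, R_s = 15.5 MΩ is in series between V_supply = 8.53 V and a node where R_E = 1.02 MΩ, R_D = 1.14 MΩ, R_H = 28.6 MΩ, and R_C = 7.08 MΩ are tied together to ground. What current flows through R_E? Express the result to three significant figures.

I ≈ 0.257 µA

Combine the parallel branches: R_p = (1/1.02 + 1/1.14 + 1/28.6 + 1/7.08)⁻¹ = 0.4917 MΩ.
Node voltage V_A = V_supply · R_p/(R_s + R_p) = 8.53 × 0.03075 = 0.2623 V.
I(R_E) = V_A / R_E = 0.2623/1.02 = 0.2571 µA.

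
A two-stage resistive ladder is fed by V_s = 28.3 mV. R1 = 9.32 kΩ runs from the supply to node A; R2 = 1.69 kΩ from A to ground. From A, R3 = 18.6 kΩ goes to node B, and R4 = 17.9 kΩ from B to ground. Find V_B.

Looking into the second stage from A: R3 + R4 = 36.50 kΩ appears in parallel with R2.
R2 ‖ (R3+R4) = 1.615 kΩ.
So V_A = 28.3 × 0.1477 = 4.180 mV.
V_B = V_A × 0.4904 = 2.050 mV.

V_B ≈ 2.05 mV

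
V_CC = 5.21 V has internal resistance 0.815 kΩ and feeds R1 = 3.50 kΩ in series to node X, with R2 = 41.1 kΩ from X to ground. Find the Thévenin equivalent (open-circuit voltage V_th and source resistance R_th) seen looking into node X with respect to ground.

V_th ≈ 4.71 V, R_th ≈ 3.91 kΩ

R1' = 0.815 + 3.50 = 4.315 kΩ (source resistance + R1).
With X open, the divider is unloaded: V_th = 5.21 × 41.1/45.41 = 4.715 V.
Zeroing V_CC shorts the top of R1' to ground, so R_th = R1' ‖ R2 = 3.905 kΩ.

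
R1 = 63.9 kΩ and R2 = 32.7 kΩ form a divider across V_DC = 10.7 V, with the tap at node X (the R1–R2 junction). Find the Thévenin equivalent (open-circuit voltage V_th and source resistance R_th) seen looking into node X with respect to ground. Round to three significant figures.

V_th ≈ 3.62 V, R_th ≈ 21.6 kΩ

V_th is the unloaded tap voltage: V_DC · R2/(R1+R2) = 10.7 × 0.3385 = 3.622 V.
Looking into X with the source shorted: R_th = R1·R2/(R1+R2) = 63.90 × 32.7/96.60 = 21.63 kΩ.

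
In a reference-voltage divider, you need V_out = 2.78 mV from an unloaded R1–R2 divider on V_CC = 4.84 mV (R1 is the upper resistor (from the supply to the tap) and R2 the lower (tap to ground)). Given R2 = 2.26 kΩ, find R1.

R1 ≈ 1.67 kΩ

V_out/V_CC = R2/(R1+R2) = 0.5744.
So R1 = R2 · (V_CC/V_out − 1) = 2.26 × (4.84/2.78 − 1) = 2.26 × 0.7410 = 1.675 kΩ.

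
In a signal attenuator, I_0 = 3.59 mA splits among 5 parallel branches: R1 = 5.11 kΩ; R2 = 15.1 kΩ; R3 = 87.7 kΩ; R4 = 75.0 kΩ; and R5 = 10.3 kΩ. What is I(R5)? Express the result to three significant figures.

I ≈ 0.908 mA

Total conductance ΣG = 1/5.11 + 1/15.1 + 1/87.7 + 1/75.0 + 1/10.3 = 0.3837 (units of 1/kΩ).
By the current-divider rule, I = I_0 · G_k/ΣG = 3.59 × 0.2530 = 0.9083 mA.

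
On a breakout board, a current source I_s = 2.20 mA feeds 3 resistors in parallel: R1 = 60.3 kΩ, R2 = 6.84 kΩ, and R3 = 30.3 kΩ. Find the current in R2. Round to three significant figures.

I ≈ 1.64 mA

Conductances: ΣG = 1/60.3 + 1/6.84 + 1/30.3 = 0.1958 (1/kΩ).
By the current-divider rule, I = I_s · G_k/ΣG = 2.20 × 0.7467 = 1.643 mA.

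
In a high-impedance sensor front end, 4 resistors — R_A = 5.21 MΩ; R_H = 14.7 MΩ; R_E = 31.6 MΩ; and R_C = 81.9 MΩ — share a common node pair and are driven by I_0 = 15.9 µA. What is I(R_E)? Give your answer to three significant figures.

ΣG = 1/5.21 + 1/14.7 + 1/31.6 + 1/81.9 = 0.3038.
R_E takes the fraction G_k/ΣG = 0.03165/0.3038 = 0.1042, so I = 15.9 × 0.1042 = 1.656 µA.

I ≈ 1.66 µA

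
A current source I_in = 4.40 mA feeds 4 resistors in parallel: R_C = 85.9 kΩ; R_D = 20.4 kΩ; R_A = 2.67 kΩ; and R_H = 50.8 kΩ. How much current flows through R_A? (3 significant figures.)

ΣG = 1/85.9 + 1/20.4 + 1/2.67 + 1/50.8 = 0.4549.
Current divider: I(R_A) = I_in · G_k/ΣG = 4.40 × (0.3745/0.4549) = 4.40 × 0.8234 = 3.623 mA.

I ≈ 3.62 mA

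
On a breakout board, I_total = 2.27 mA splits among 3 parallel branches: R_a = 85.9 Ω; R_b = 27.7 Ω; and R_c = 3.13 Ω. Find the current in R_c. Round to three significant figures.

I ≈ 1.97 mA

Total conductance ΣG = 1/85.9 + 1/27.7 + 1/3.13 = 0.3672 (units of 1/Ω).
By the current-divider rule, I = I_total · G_k/ΣG = 2.27 × 0.8700 = 1.975 mA.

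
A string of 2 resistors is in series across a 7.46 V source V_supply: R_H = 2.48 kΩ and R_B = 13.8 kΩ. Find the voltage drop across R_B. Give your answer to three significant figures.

V ≈ 6.32 V

Total series resistance ΣR = 2.48 + 13.8 = 16.28 kΩ.
Voltage divider: V = V_supply · (13.80 / 16.28) = 7.46 × 0.8477 = 6.324 V.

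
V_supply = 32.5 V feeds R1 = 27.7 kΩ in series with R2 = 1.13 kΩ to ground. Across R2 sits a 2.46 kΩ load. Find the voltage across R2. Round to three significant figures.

V_out ≈ 0.884 V

R2 ‖ R_L = (1.13 × 2.46)/(1.13 + 2.46) = 0.7743 kΩ.
Voltage divider with the loaded lower leg: V_out = 32.5 × 0.7743/(27.7 + 0.7743) = 32.5 × 0.02719 = 0.8838 V.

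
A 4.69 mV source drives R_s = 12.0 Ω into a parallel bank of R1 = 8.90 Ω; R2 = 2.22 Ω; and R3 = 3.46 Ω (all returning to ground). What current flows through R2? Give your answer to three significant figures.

Parallel bank: R_p = 1/(1/8.90 + 1/2.22 + 1/3.46) = 1.174 Ω.
V_A by voltage divider: V_A = 4.69 × 1.174/(12.0 + 1.174) = 0.4179 mV.
Branch current I = V_A/R2 = 0.4179/2.22 = 0.1883 mA.
(Check via current divider: I_total = 0.3560 mA; share G_k/ΣG = 0.5288 → same result.)

I ≈ 0.188 mA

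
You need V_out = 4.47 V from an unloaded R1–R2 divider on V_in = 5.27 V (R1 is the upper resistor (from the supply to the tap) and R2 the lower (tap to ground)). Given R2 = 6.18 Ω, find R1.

R1 ≈ 1.11 Ω

The divider ratio is R2/(R1+R2) = 4.47/5.27 = 0.8482.
R1 = R2·(1/k − 1) = 6.18 × 0.1790 = 1.106 Ω.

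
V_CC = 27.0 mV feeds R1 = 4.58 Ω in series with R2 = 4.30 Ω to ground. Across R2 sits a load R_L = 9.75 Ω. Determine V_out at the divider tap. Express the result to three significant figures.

V_out ≈ 10.7 mV

R2 ‖ R_L = (4.30 × 9.75)/(4.30 + 9.75) = 2.984 Ω.
Then V_out = V_CC · R2'/(R1 + R2') = 27.0 × 2.984/7.564 = 10.65 mV.
(Unloaded it would be 13.1 mV; the load pulls it down.)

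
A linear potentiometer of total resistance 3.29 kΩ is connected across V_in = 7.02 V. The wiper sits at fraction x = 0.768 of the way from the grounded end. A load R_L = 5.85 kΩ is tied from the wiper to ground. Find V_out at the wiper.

Split the track: R_lower = x·R_p = 2.527 kΩ, R_upper = (1−x)·R_p = 0.7633 kΩ.
Lower segment in parallel with the load: 2.527 ‖ 5.85 = 1.765 kΩ.
Loaded-divider output: V_out = 7.02 × 0.6981 = 4.900 V.

V_out ≈ 4.90 V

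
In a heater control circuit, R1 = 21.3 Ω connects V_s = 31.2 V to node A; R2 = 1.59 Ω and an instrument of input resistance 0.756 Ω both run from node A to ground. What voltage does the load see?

R2 ‖ R_L = (1.59 × 0.756)/(1.59 + 0.756) = 0.5124 Ω.
Now apply the divider: V_out = 31.2 × 0.02349 = 0.7329 V.
(Unloaded it would be 2.17 V; the load pulls it down.)

V_out ≈ 0.733 V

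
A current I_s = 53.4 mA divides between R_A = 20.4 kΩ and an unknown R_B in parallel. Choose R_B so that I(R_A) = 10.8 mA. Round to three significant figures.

R_B ≈ 5.17 kΩ

Two-branch current divider: I_A = I_s · R_B/(R_A + R_B).
10.8/53.4 = R_B/(R_A + R_B) → R_B = R_A · (0.2022)/(1 − 0.2022) = 20.4 × 0.2535 = 5.172 kΩ.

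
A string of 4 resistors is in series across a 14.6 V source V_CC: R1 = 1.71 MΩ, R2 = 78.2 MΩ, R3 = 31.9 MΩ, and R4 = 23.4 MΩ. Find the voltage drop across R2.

V ≈ 8.44 V

ΣR = 1.71 + 78.2 + 31.9 + 23.4 = 135.2 MΩ.
Voltage divider: V = V_CC · (78.20 / 135.2) = 14.6 × 0.5784 = 8.444 V.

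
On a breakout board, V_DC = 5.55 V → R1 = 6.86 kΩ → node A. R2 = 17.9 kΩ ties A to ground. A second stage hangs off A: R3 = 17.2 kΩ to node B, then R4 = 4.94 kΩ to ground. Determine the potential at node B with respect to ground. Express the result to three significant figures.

The second stage (R3 + R4 = 22.14 kΩ) loads node A in parallel with R2.
R2 ‖ (R3+R4) = 9.898 kΩ.
So V_A = 5.55 × 0.5906 = 3.278 V.
Stage 2 is unloaded, so V_B = V_A · R4/(R3+R4) = 3.278 × 4.94/22.14 = 0.7314 V.

V_B ≈ 0.731 V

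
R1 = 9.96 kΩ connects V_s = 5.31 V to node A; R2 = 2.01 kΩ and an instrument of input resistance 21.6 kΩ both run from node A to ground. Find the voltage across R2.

V_out ≈ 0.828 V

The load sits in parallel with R2, giving an effective lower resistance R2' = R2·R_L/(R2+R_L) = 1.839 kΩ.
Now apply the divider: V_out = 5.31 × 0.1559 = 0.8276 V.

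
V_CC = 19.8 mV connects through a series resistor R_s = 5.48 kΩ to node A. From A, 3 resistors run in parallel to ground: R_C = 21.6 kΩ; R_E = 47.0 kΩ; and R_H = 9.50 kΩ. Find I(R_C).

Parallel bank: R_p = 1/(1/21.6 + 1/47.0 + 1/9.50) = 5.786 kΩ.
V_A = 19.8 × 5.786/11.27 = 10.17 mV.
Branch current I = V_A/R_C = 10.17/21.6 = 0.4708 µA.
(Check via current divider: I_total = 1.758 µA; share G_k/ΣG = 0.2679 → same result.)

I ≈ 0.471 µA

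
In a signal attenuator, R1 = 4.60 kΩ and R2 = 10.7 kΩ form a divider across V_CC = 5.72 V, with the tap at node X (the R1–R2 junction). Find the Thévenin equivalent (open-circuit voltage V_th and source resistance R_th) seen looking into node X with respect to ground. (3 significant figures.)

V_th ≈ 4.00 V, R_th ≈ 3.22 kΩ

Open-circuit (no load on X): V_th = V_CC · R2/(R1 + R2) = 5.72 × 10.7/(4.600 + 10.7) = 4.000 V.
Looking into X with the source shorted: R_th = R1·R2/(R1+R2) = 4.600 × 10.7/15.30 = 3.217 kΩ.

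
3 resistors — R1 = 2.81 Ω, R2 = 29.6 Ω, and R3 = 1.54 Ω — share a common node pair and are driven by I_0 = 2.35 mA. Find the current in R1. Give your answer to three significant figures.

Total conductance ΣG = 1/2.81 + 1/29.6 + 1/1.54 = 1.039 (units of 1/Ω).
Current divider: I(R1) = I_0 · G_k/ΣG = 2.35 × (0.3559/1.039) = 2.35 × 0.3425 = 0.8049 mA.

I ≈ 0.805 mA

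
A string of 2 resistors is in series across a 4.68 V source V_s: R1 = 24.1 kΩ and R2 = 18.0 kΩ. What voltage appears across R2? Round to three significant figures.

ΣR = 24.1 + 18.0 = 42.10 kΩ.
V = V_s · R/ΣR = 4.68 × 0.4276 = 2.001 V.

V ≈ 2.00 V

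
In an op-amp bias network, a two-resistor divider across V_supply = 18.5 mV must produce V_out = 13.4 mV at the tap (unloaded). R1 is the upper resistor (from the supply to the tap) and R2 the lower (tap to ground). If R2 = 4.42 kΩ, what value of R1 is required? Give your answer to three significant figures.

R1 ≈ 1.68 kΩ

The divider ratio is R2/(R1+R2) = 13.4/18.5 = 0.7243.
So R1 = R2 · (V_supply/V_out − 1) = 4.42 × (18.5/13.4 − 1) = 4.42 × 0.3806 = 1.682 kΩ.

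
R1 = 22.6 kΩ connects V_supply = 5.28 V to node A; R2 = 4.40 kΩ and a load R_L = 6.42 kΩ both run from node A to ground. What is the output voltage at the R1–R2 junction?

First combine the lower leg with the load: R2 ‖ R_L = 2.611 kΩ.
Now apply the divider: V_out = 5.28 × 0.1036 = 0.5468 V.

V_out ≈ 0.547 V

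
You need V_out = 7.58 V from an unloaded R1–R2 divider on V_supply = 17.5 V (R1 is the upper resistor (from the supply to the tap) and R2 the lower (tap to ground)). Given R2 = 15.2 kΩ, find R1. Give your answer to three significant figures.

V_out/V_supply = R2/(R1+R2) = 0.4331.
So R1 = R2 · (V_supply/V_out − 1) = 15.2 × (17.5/7.58 − 1) = 15.2 × 1.309 = 19.89 kΩ.

R1 ≈ 19.9 kΩ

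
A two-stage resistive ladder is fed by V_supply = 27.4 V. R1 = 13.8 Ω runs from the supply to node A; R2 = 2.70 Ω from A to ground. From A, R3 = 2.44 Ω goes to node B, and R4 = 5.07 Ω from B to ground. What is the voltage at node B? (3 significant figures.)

V_B ≈ 2.33 V

Node A sees R2 in parallel with the series input of stage 2, R3 + R4 = 7.510 Ω.
Effective lower resistance at A: R2 ‖ 7.510 = 1.986 Ω.
First divider: V_A = V_supply · 1.986/(13.8 + 1.986) = 3.447 V.
V_B = V_A × 0.6751 = 2.327 V.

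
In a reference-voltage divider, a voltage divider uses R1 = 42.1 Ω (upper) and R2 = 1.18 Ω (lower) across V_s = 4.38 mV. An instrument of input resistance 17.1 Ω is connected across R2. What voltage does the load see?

First combine the lower leg with the load: R2 ‖ R_L = 1.104 Ω.
Voltage divider with the loaded lower leg: V_out = 4.38 × 1.104/(42.1 + 1.104) = 4.38 × 0.02555 = 0.1119 mV.

V_out ≈ 0.112 mV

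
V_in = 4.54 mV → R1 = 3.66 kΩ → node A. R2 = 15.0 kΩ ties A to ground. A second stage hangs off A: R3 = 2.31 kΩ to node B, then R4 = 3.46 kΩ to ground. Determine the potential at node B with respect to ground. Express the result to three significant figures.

The second stage (R3 + R4 = 5.770 kΩ) loads node A in parallel with R2.
Effective lower resistance at A: R2 ‖ 5.770 = 4.167 kΩ.
First divider: V_A = V_in · 4.167/(3.66 + 4.167) = 2.417 mV.
V_B = V_A × 0.5997 = 1.449 mV.

V_B ≈ 1.45 mV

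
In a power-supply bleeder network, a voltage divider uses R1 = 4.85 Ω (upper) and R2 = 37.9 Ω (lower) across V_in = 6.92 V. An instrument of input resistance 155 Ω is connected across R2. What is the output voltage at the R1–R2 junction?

V_out ≈ 5.97 V

The load sits in parallel with R2, giving an effective lower resistance R2' = R2·R_L/(R2+R_L) = 30.45 Ω.
Now apply the divider: V_out = 6.92 × 0.8626 = 5.969 V.
(Unloaded it would be 6.13 V; the load pulls it down.)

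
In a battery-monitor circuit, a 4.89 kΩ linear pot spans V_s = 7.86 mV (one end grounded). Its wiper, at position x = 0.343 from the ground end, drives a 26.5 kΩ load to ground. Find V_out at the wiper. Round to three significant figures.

V_out ≈ 2.59 mV

The pot divides into 3.213 kΩ above the wiper and 1.677 kΩ below.
Lower segment in parallel with the load: 1.677 ‖ 26.5 = 1.577 kΩ.
Then V_out = V_s · 1.577/(3.213 + 1.577) = 2.588 mV.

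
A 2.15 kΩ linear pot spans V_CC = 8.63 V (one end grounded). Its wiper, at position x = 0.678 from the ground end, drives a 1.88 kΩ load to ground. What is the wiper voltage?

V_out ≈ 4.68 V

Split the track: R_lower = x·R_p = 1.458 kΩ, R_upper = (1−x)·R_p = 0.6923 kΩ.
Lower segment in parallel with the load: 1.458 ‖ 1.88 = 0.8211 kΩ.
Loaded-divider output: V_out = 8.63 × 0.5425 = 4.682 V.
(Unloaded: V_out = x·V_CC = 5.85 V.)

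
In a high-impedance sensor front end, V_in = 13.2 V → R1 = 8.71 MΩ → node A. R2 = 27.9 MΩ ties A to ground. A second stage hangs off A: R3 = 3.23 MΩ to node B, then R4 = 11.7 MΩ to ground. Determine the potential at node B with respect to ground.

V_B ≈ 5.46 V

Node A sees R2 in parallel with the series input of stage 2, R3 + R4 = 14.93 MΩ.
Effective lower resistance at A: R2 ‖ 14.93 = 9.726 MΩ.
First divider: V_A = V_in · 9.726/(8.71 + 9.726) = 6.964 V.
Stage 2 is unloaded, so V_B = V_A · R4/(R3+R4) = 6.964 × 11.7/14.93 = 5.457 V.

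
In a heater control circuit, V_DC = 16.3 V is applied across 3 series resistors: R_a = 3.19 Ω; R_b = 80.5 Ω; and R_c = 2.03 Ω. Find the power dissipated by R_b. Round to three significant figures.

The common current is I = 16.3/85.72 = 0.1902 A.
P = I²R = 0.03616 × 80.5 = 2.911 W.

P ≈ 2.91 W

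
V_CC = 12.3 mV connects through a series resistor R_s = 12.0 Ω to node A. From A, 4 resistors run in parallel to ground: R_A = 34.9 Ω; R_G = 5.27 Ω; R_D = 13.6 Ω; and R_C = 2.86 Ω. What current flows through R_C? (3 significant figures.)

I ≈ 0.494 mA

Equivalent of the parallel group: R_p = 1.559 Ω.
V_A by voltage divider: V_A = 12.3 × 1.559/(12.0 + 1.559) = 1.414 mV.
Branch current I = V_A/R_C = 1.414/2.86 = 0.4944 mA.
(Equivalently: I_total = 0.9072 mA, then current-divider fraction G_k/ΣG = 0.5450.)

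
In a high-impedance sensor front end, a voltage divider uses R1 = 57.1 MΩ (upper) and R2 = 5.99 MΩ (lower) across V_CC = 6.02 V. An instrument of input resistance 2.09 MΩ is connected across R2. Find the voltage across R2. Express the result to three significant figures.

V_out ≈ 0.159 V

R2 ‖ R_L = (5.99 × 2.09)/(5.99 + 2.09) = 1.549 MΩ.
Then V_out = V_CC · R2'/(R1 + R2') = 6.02 × 1.549/58.65 = 0.1590 V.
(Unloaded it would be 0.572 V; the load pulls it down.)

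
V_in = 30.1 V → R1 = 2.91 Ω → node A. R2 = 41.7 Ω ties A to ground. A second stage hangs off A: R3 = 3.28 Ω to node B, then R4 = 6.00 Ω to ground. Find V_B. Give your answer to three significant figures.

Looking into the second stage from A: R3 + R4 = 9.280 Ω appears in parallel with R2.
R2 ‖ (R3+R4) = 7.591 Ω.
First divider: V_A = V_in · 7.591/(2.91 + 7.591) = 21.76 V.
Stage 2 is unloaded, so V_B = V_A · R4/(R3+R4) = 21.76 × 6.00/9.280 = 14.07 V.

V_B ≈ 14.1 V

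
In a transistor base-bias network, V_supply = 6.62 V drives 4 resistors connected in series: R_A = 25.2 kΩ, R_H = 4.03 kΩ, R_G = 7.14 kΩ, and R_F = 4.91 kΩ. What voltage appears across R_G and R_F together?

ΣR = 25.2 + 4.03 + 7.14 + 4.91 = 41.28 kΩ.
R_{R_G..R_F} = 7.14 + 4.91 = 12.05 kΩ.
V = V_supply · R/ΣR = 6.62 × 0.2919 = 1.932 V.

V ≈ 1.93 V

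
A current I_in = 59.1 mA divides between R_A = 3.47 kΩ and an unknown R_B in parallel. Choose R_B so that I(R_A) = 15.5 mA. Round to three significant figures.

R_B ≈ 1.23 kΩ

Two-branch current divider: I_A = I_in · R_B/(R_A + R_B).
15.5/59.1 = R_B/(R_A + R_B) → R_B = R_A · (0.2623)/(1 − 0.2623) = 3.47 × 0.3555 = 1.234 kΩ.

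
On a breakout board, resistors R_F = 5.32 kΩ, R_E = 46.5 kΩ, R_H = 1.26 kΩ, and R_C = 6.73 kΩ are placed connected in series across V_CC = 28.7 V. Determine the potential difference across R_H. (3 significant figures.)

Total series resistance ΣR = 5.32 + 46.5 + 1.26 + 6.73 = 59.81 kΩ.
By the voltage-divider rule, V = 28.7 × 1.260/59.81 = 0.6046 V.

V ≈ 0.605 V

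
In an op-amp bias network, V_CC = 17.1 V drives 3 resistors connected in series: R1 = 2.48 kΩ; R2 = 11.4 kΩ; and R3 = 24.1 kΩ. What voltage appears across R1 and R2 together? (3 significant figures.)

Total series resistance ΣR = 2.48 + 11.4 + 24.1 = 37.98 kΩ.
R_{R1..R2} = 2.48 + 11.4 = 13.88 kΩ.
V = V_CC · R/ΣR = 17.1 × 0.3655 = 6.249 V.

V ≈ 6.25 V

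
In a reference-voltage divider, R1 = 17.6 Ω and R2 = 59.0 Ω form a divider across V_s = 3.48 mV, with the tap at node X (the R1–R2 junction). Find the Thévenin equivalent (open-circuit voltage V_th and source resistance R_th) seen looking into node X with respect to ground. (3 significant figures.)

V_th is the unloaded tap voltage: V_s · R2/(R1+R2) = 3.48 × 0.7702 = 2.680 mV.
Looking into X with the source shorted: R_th = R1·R2/(R1+R2) = 17.60 × 59.0/76.60 = 13.56 Ω.

V_th ≈ 2.68 mV, R_th ≈ 13.6 Ω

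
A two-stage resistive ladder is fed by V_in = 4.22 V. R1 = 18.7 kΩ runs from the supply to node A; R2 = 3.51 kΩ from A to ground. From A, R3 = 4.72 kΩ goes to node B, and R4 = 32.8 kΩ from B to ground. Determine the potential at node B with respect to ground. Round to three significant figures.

V_B ≈ 0.540 V

The second stage (R3 + R4 = 37.52 kΩ) loads node A in parallel with R2.
R2 ‖ (R3+R4) = 3.210 kΩ.
So V_A = 4.22 × 0.1465 = 0.6182 V.
Then the unloaded second divider: V_B = V_A × R4/(R3+R4) = 0.6182 × 0.8742 = 0.5404 V.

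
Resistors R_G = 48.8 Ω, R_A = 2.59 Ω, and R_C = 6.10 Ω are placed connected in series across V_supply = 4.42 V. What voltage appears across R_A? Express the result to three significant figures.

V ≈ 0.199 V

Total series resistance ΣR = 48.8 + 2.59 + 6.10 = 57.49 Ω.
By the voltage-divider rule, V = 4.42 × 2.590/57.49 = 0.1991 V.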